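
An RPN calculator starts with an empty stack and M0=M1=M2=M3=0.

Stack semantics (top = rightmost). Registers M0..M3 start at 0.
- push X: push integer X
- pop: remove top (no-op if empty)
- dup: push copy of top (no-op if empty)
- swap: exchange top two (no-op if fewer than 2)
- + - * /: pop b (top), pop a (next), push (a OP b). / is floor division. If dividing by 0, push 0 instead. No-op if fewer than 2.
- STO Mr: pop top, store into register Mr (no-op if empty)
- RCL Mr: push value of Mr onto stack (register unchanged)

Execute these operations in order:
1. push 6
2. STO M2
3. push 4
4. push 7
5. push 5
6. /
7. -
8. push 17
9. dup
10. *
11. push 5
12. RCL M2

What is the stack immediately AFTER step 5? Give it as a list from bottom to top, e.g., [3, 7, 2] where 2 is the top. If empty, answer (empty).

After op 1 (push 6): stack=[6] mem=[0,0,0,0]
After op 2 (STO M2): stack=[empty] mem=[0,0,6,0]
After op 3 (push 4): stack=[4] mem=[0,0,6,0]
After op 4 (push 7): stack=[4,7] mem=[0,0,6,0]
After op 5 (push 5): stack=[4,7,5] mem=[0,0,6,0]

[4, 7, 5]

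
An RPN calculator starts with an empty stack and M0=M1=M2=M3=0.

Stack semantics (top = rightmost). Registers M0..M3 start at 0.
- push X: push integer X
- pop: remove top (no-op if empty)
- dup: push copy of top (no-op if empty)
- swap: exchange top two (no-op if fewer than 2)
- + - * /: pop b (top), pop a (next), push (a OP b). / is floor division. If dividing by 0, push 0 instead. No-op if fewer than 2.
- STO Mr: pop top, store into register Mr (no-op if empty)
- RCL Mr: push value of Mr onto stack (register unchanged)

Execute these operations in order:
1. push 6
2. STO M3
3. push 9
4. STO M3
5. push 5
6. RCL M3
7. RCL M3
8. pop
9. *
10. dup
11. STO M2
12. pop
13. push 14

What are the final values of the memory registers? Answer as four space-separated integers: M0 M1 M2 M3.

After op 1 (push 6): stack=[6] mem=[0,0,0,0]
After op 2 (STO M3): stack=[empty] mem=[0,0,0,6]
After op 3 (push 9): stack=[9] mem=[0,0,0,6]
After op 4 (STO M3): stack=[empty] mem=[0,0,0,9]
After op 5 (push 5): stack=[5] mem=[0,0,0,9]
After op 6 (RCL M3): stack=[5,9] mem=[0,0,0,9]
After op 7 (RCL M3): stack=[5,9,9] mem=[0,0,0,9]
After op 8 (pop): stack=[5,9] mem=[0,0,0,9]
After op 9 (*): stack=[45] mem=[0,0,0,9]
After op 10 (dup): stack=[45,45] mem=[0,0,0,9]
After op 11 (STO M2): stack=[45] mem=[0,0,45,9]
After op 12 (pop): stack=[empty] mem=[0,0,45,9]
After op 13 (push 14): stack=[14] mem=[0,0,45,9]

Answer: 0 0 45 9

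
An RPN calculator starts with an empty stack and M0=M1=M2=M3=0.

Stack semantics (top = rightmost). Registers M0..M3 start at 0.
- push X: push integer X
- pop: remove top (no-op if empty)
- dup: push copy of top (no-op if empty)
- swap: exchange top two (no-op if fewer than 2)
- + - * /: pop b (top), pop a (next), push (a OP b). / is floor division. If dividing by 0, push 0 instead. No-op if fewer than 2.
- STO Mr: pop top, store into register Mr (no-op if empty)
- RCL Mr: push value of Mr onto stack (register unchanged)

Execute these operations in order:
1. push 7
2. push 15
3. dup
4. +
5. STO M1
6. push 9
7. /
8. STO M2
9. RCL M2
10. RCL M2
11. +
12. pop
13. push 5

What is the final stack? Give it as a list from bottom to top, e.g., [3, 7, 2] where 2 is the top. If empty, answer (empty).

After op 1 (push 7): stack=[7] mem=[0,0,0,0]
After op 2 (push 15): stack=[7,15] mem=[0,0,0,0]
After op 3 (dup): stack=[7,15,15] mem=[0,0,0,0]
After op 4 (+): stack=[7,30] mem=[0,0,0,0]
After op 5 (STO M1): stack=[7] mem=[0,30,0,0]
After op 6 (push 9): stack=[7,9] mem=[0,30,0,0]
After op 7 (/): stack=[0] mem=[0,30,0,0]
After op 8 (STO M2): stack=[empty] mem=[0,30,0,0]
After op 9 (RCL M2): stack=[0] mem=[0,30,0,0]
After op 10 (RCL M2): stack=[0,0] mem=[0,30,0,0]
After op 11 (+): stack=[0] mem=[0,30,0,0]
After op 12 (pop): stack=[empty] mem=[0,30,0,0]
After op 13 (push 5): stack=[5] mem=[0,30,0,0]

Answer: [5]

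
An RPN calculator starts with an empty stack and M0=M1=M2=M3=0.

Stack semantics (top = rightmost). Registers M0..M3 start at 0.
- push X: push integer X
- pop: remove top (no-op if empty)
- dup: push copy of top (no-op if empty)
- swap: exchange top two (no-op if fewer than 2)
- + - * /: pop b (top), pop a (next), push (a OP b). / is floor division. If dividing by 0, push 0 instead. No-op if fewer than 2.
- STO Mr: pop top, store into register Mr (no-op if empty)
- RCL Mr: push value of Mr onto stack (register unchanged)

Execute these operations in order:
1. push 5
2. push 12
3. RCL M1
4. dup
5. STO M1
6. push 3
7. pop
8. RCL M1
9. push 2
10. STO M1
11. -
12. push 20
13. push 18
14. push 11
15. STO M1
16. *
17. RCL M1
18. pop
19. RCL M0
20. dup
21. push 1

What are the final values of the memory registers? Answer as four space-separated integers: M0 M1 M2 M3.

After op 1 (push 5): stack=[5] mem=[0,0,0,0]
After op 2 (push 12): stack=[5,12] mem=[0,0,0,0]
After op 3 (RCL M1): stack=[5,12,0] mem=[0,0,0,0]
After op 4 (dup): stack=[5,12,0,0] mem=[0,0,0,0]
After op 5 (STO M1): stack=[5,12,0] mem=[0,0,0,0]
After op 6 (push 3): stack=[5,12,0,3] mem=[0,0,0,0]
After op 7 (pop): stack=[5,12,0] mem=[0,0,0,0]
After op 8 (RCL M1): stack=[5,12,0,0] mem=[0,0,0,0]
After op 9 (push 2): stack=[5,12,0,0,2] mem=[0,0,0,0]
After op 10 (STO M1): stack=[5,12,0,0] mem=[0,2,0,0]
After op 11 (-): stack=[5,12,0] mem=[0,2,0,0]
After op 12 (push 20): stack=[5,12,0,20] mem=[0,2,0,0]
After op 13 (push 18): stack=[5,12,0,20,18] mem=[0,2,0,0]
After op 14 (push 11): stack=[5,12,0,20,18,11] mem=[0,2,0,0]
After op 15 (STO M1): stack=[5,12,0,20,18] mem=[0,11,0,0]
After op 16 (*): stack=[5,12,0,360] mem=[0,11,0,0]
After op 17 (RCL M1): stack=[5,12,0,360,11] mem=[0,11,0,0]
After op 18 (pop): stack=[5,12,0,360] mem=[0,11,0,0]
After op 19 (RCL M0): stack=[5,12,0,360,0] mem=[0,11,0,0]
After op 20 (dup): stack=[5,12,0,360,0,0] mem=[0,11,0,0]
After op 21 (push 1): stack=[5,12,0,360,0,0,1] mem=[0,11,0,0]

Answer: 0 11 0 0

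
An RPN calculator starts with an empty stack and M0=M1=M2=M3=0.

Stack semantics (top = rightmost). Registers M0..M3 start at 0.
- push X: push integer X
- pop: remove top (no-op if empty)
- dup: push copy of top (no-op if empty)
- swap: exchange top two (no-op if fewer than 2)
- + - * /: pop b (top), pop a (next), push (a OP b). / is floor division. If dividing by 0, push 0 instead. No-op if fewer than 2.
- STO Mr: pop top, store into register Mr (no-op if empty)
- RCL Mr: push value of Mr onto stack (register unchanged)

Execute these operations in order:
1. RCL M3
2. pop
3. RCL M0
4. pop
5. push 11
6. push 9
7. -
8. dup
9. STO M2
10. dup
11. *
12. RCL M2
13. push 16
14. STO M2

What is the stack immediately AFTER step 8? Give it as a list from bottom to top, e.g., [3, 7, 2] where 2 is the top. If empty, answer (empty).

After op 1 (RCL M3): stack=[0] mem=[0,0,0,0]
After op 2 (pop): stack=[empty] mem=[0,0,0,0]
After op 3 (RCL M0): stack=[0] mem=[0,0,0,0]
After op 4 (pop): stack=[empty] mem=[0,0,0,0]
After op 5 (push 11): stack=[11] mem=[0,0,0,0]
After op 6 (push 9): stack=[11,9] mem=[0,0,0,0]
After op 7 (-): stack=[2] mem=[0,0,0,0]
After op 8 (dup): stack=[2,2] mem=[0,0,0,0]

[2, 2]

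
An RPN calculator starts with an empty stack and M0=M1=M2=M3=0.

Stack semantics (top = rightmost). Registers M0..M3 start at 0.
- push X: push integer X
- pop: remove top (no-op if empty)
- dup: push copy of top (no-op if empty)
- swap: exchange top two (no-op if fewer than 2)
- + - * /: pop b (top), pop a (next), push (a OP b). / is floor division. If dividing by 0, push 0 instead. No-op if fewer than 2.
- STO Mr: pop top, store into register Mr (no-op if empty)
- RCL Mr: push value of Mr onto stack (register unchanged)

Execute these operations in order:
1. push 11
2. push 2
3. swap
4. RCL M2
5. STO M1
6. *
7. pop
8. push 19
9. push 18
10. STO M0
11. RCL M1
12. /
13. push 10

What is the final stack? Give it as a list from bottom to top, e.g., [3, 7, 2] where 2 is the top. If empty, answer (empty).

After op 1 (push 11): stack=[11] mem=[0,0,0,0]
After op 2 (push 2): stack=[11,2] mem=[0,0,0,0]
After op 3 (swap): stack=[2,11] mem=[0,0,0,0]
After op 4 (RCL M2): stack=[2,11,0] mem=[0,0,0,0]
After op 5 (STO M1): stack=[2,11] mem=[0,0,0,0]
After op 6 (*): stack=[22] mem=[0,0,0,0]
After op 7 (pop): stack=[empty] mem=[0,0,0,0]
After op 8 (push 19): stack=[19] mem=[0,0,0,0]
After op 9 (push 18): stack=[19,18] mem=[0,0,0,0]
After op 10 (STO M0): stack=[19] mem=[18,0,0,0]
After op 11 (RCL M1): stack=[19,0] mem=[18,0,0,0]
After op 12 (/): stack=[0] mem=[18,0,0,0]
After op 13 (push 10): stack=[0,10] mem=[18,0,0,0]

Answer: [0, 10]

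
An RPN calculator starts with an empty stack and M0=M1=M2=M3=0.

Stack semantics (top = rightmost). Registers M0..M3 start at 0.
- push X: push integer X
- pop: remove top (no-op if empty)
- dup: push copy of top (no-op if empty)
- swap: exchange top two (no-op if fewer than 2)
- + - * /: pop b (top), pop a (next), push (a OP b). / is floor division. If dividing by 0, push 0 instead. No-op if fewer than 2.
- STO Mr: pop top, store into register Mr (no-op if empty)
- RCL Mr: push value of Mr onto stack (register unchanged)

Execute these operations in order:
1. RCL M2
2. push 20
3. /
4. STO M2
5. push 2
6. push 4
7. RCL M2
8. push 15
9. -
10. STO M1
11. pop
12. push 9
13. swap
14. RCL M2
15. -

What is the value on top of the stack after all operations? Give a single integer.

After op 1 (RCL M2): stack=[0] mem=[0,0,0,0]
After op 2 (push 20): stack=[0,20] mem=[0,0,0,0]
After op 3 (/): stack=[0] mem=[0,0,0,0]
After op 4 (STO M2): stack=[empty] mem=[0,0,0,0]
After op 5 (push 2): stack=[2] mem=[0,0,0,0]
After op 6 (push 4): stack=[2,4] mem=[0,0,0,0]
After op 7 (RCL M2): stack=[2,4,0] mem=[0,0,0,0]
After op 8 (push 15): stack=[2,4,0,15] mem=[0,0,0,0]
After op 9 (-): stack=[2,4,-15] mem=[0,0,0,0]
After op 10 (STO M1): stack=[2,4] mem=[0,-15,0,0]
After op 11 (pop): stack=[2] mem=[0,-15,0,0]
After op 12 (push 9): stack=[2,9] mem=[0,-15,0,0]
After op 13 (swap): stack=[9,2] mem=[0,-15,0,0]
After op 14 (RCL M2): stack=[9,2,0] mem=[0,-15,0,0]
After op 15 (-): stack=[9,2] mem=[0,-15,0,0]

Answer: 2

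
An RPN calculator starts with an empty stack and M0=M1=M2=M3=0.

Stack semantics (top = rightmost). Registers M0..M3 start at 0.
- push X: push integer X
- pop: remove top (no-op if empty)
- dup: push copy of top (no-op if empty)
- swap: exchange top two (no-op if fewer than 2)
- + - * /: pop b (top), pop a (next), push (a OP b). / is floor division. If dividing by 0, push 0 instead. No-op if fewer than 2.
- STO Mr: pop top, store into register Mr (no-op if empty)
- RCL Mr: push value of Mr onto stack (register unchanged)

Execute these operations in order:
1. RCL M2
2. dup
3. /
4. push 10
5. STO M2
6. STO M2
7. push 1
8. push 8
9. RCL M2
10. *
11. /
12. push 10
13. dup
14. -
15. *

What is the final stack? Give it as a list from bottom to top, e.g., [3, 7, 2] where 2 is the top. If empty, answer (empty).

Answer: [0]

Derivation:
After op 1 (RCL M2): stack=[0] mem=[0,0,0,0]
After op 2 (dup): stack=[0,0] mem=[0,0,0,0]
After op 3 (/): stack=[0] mem=[0,0,0,0]
After op 4 (push 10): stack=[0,10] mem=[0,0,0,0]
After op 5 (STO M2): stack=[0] mem=[0,0,10,0]
After op 6 (STO M2): stack=[empty] mem=[0,0,0,0]
After op 7 (push 1): stack=[1] mem=[0,0,0,0]
After op 8 (push 8): stack=[1,8] mem=[0,0,0,0]
After op 9 (RCL M2): stack=[1,8,0] mem=[0,0,0,0]
After op 10 (*): stack=[1,0] mem=[0,0,0,0]
After op 11 (/): stack=[0] mem=[0,0,0,0]
After op 12 (push 10): stack=[0,10] mem=[0,0,0,0]
After op 13 (dup): stack=[0,10,10] mem=[0,0,0,0]
After op 14 (-): stack=[0,0] mem=[0,0,0,0]
After op 15 (*): stack=[0] mem=[0,0,0,0]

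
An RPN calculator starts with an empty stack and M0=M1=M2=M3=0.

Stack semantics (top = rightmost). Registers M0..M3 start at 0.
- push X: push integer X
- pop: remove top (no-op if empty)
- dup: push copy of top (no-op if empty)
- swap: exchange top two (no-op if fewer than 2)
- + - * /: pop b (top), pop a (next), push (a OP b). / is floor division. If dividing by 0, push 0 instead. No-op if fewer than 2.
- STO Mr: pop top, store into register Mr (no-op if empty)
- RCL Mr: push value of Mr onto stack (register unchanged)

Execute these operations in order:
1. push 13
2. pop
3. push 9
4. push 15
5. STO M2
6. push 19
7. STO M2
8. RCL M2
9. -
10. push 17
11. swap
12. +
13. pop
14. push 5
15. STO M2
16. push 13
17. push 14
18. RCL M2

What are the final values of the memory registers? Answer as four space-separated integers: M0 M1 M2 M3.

Answer: 0 0 5 0

Derivation:
After op 1 (push 13): stack=[13] mem=[0,0,0,0]
After op 2 (pop): stack=[empty] mem=[0,0,0,0]
After op 3 (push 9): stack=[9] mem=[0,0,0,0]
After op 4 (push 15): stack=[9,15] mem=[0,0,0,0]
After op 5 (STO M2): stack=[9] mem=[0,0,15,0]
After op 6 (push 19): stack=[9,19] mem=[0,0,15,0]
After op 7 (STO M2): stack=[9] mem=[0,0,19,0]
After op 8 (RCL M2): stack=[9,19] mem=[0,0,19,0]
After op 9 (-): stack=[-10] mem=[0,0,19,0]
After op 10 (push 17): stack=[-10,17] mem=[0,0,19,0]
After op 11 (swap): stack=[17,-10] mem=[0,0,19,0]
After op 12 (+): stack=[7] mem=[0,0,19,0]
After op 13 (pop): stack=[empty] mem=[0,0,19,0]
After op 14 (push 5): stack=[5] mem=[0,0,19,0]
After op 15 (STO M2): stack=[empty] mem=[0,0,5,0]
After op 16 (push 13): stack=[13] mem=[0,0,5,0]
After op 17 (push 14): stack=[13,14] mem=[0,0,5,0]
After op 18 (RCL M2): stack=[13,14,5] mem=[0,0,5,0]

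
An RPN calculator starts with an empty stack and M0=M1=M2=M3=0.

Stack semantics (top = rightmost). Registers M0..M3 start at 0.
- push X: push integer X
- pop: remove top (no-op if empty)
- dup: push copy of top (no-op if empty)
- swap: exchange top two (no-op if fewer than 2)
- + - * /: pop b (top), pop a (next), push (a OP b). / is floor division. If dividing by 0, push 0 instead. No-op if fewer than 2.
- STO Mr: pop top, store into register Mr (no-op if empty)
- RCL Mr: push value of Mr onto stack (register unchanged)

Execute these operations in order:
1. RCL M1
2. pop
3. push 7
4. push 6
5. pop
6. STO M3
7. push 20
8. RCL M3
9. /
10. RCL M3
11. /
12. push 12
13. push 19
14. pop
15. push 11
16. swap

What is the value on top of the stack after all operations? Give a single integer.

After op 1 (RCL M1): stack=[0] mem=[0,0,0,0]
After op 2 (pop): stack=[empty] mem=[0,0,0,0]
After op 3 (push 7): stack=[7] mem=[0,0,0,0]
After op 4 (push 6): stack=[7,6] mem=[0,0,0,0]
After op 5 (pop): stack=[7] mem=[0,0,0,0]
After op 6 (STO M3): stack=[empty] mem=[0,0,0,7]
After op 7 (push 20): stack=[20] mem=[0,0,0,7]
After op 8 (RCL M3): stack=[20,7] mem=[0,0,0,7]
After op 9 (/): stack=[2] mem=[0,0,0,7]
After op 10 (RCL M3): stack=[2,7] mem=[0,0,0,7]
After op 11 (/): stack=[0] mem=[0,0,0,7]
After op 12 (push 12): stack=[0,12] mem=[0,0,0,7]
After op 13 (push 19): stack=[0,12,19] mem=[0,0,0,7]
After op 14 (pop): stack=[0,12] mem=[0,0,0,7]
After op 15 (push 11): stack=[0,12,11] mem=[0,0,0,7]
After op 16 (swap): stack=[0,11,12] mem=[0,0,0,7]

Answer: 12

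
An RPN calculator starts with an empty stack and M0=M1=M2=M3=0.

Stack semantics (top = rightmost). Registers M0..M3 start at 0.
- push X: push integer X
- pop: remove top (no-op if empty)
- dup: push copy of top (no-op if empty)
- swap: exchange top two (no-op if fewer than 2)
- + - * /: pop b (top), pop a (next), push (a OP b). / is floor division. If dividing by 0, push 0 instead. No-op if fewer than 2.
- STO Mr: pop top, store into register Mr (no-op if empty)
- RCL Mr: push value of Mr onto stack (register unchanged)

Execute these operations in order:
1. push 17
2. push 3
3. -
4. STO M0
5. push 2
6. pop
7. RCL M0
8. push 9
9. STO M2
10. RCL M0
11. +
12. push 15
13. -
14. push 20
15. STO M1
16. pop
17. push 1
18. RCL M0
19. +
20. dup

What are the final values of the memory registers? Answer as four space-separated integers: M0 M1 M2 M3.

After op 1 (push 17): stack=[17] mem=[0,0,0,0]
After op 2 (push 3): stack=[17,3] mem=[0,0,0,0]
After op 3 (-): stack=[14] mem=[0,0,0,0]
After op 4 (STO M0): stack=[empty] mem=[14,0,0,0]
After op 5 (push 2): stack=[2] mem=[14,0,0,0]
After op 6 (pop): stack=[empty] mem=[14,0,0,0]
After op 7 (RCL M0): stack=[14] mem=[14,0,0,0]
After op 8 (push 9): stack=[14,9] mem=[14,0,0,0]
After op 9 (STO M2): stack=[14] mem=[14,0,9,0]
After op 10 (RCL M0): stack=[14,14] mem=[14,0,9,0]
After op 11 (+): stack=[28] mem=[14,0,9,0]
After op 12 (push 15): stack=[28,15] mem=[14,0,9,0]
After op 13 (-): stack=[13] mem=[14,0,9,0]
After op 14 (push 20): stack=[13,20] mem=[14,0,9,0]
After op 15 (STO M1): stack=[13] mem=[14,20,9,0]
After op 16 (pop): stack=[empty] mem=[14,20,9,0]
After op 17 (push 1): stack=[1] mem=[14,20,9,0]
After op 18 (RCL M0): stack=[1,14] mem=[14,20,9,0]
After op 19 (+): stack=[15] mem=[14,20,9,0]
After op 20 (dup): stack=[15,15] mem=[14,20,9,0]

Answer: 14 20 9 0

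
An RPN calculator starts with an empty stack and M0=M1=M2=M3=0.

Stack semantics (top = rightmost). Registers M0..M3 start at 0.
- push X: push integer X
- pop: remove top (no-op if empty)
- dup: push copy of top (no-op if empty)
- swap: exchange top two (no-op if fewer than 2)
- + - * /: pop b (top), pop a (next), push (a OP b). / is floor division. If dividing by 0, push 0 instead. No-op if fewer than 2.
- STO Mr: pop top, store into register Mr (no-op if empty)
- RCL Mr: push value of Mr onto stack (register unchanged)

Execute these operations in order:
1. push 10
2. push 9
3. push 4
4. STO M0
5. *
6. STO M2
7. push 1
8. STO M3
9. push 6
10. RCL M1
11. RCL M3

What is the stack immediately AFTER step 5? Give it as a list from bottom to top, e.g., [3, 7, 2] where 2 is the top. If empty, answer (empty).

After op 1 (push 10): stack=[10] mem=[0,0,0,0]
After op 2 (push 9): stack=[10,9] mem=[0,0,0,0]
After op 3 (push 4): stack=[10,9,4] mem=[0,0,0,0]
After op 4 (STO M0): stack=[10,9] mem=[4,0,0,0]
After op 5 (*): stack=[90] mem=[4,0,0,0]

[90]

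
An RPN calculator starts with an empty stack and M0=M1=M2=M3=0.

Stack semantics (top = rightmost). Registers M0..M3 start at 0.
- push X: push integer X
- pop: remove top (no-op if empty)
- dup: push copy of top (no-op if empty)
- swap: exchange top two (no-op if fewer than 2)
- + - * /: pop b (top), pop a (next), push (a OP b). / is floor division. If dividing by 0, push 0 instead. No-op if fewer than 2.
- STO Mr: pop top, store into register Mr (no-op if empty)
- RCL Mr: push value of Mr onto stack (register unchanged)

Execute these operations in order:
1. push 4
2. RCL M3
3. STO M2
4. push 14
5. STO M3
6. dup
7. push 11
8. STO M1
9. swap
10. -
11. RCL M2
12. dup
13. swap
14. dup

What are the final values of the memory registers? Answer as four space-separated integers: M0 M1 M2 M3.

After op 1 (push 4): stack=[4] mem=[0,0,0,0]
After op 2 (RCL M3): stack=[4,0] mem=[0,0,0,0]
After op 3 (STO M2): stack=[4] mem=[0,0,0,0]
After op 4 (push 14): stack=[4,14] mem=[0,0,0,0]
After op 5 (STO M3): stack=[4] mem=[0,0,0,14]
After op 6 (dup): stack=[4,4] mem=[0,0,0,14]
After op 7 (push 11): stack=[4,4,11] mem=[0,0,0,14]
After op 8 (STO M1): stack=[4,4] mem=[0,11,0,14]
After op 9 (swap): stack=[4,4] mem=[0,11,0,14]
After op 10 (-): stack=[0] mem=[0,11,0,14]
After op 11 (RCL M2): stack=[0,0] mem=[0,11,0,14]
After op 12 (dup): stack=[0,0,0] mem=[0,11,0,14]
After op 13 (swap): stack=[0,0,0] mem=[0,11,0,14]
After op 14 (dup): stack=[0,0,0,0] mem=[0,11,0,14]

Answer: 0 11 0 14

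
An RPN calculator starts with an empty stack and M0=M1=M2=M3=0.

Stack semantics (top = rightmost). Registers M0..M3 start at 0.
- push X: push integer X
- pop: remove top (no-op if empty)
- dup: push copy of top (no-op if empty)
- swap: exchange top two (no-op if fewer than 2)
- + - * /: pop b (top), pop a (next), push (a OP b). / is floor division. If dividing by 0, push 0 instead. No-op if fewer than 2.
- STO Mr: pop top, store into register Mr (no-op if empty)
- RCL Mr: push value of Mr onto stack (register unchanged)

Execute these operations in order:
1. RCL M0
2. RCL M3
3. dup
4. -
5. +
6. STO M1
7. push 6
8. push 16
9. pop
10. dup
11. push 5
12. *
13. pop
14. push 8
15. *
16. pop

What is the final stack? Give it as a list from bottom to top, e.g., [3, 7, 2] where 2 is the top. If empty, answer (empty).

Answer: (empty)

Derivation:
After op 1 (RCL M0): stack=[0] mem=[0,0,0,0]
After op 2 (RCL M3): stack=[0,0] mem=[0,0,0,0]
After op 3 (dup): stack=[0,0,0] mem=[0,0,0,0]
After op 4 (-): stack=[0,0] mem=[0,0,0,0]
After op 5 (+): stack=[0] mem=[0,0,0,0]
After op 6 (STO M1): stack=[empty] mem=[0,0,0,0]
After op 7 (push 6): stack=[6] mem=[0,0,0,0]
After op 8 (push 16): stack=[6,16] mem=[0,0,0,0]
After op 9 (pop): stack=[6] mem=[0,0,0,0]
After op 10 (dup): stack=[6,6] mem=[0,0,0,0]
After op 11 (push 5): stack=[6,6,5] mem=[0,0,0,0]
After op 12 (*): stack=[6,30] mem=[0,0,0,0]
After op 13 (pop): stack=[6] mem=[0,0,0,0]
After op 14 (push 8): stack=[6,8] mem=[0,0,0,0]
After op 15 (*): stack=[48] mem=[0,0,0,0]
After op 16 (pop): stack=[empty] mem=[0,0,0,0]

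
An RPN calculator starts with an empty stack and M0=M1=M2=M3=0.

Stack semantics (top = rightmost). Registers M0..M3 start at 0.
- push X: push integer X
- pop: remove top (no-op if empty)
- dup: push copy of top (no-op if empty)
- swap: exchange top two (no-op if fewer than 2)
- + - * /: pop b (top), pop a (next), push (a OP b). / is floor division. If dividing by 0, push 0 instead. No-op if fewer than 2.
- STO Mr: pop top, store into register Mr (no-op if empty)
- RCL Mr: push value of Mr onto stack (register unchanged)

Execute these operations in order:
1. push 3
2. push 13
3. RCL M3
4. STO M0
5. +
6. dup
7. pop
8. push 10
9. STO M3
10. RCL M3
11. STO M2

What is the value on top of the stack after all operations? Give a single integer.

After op 1 (push 3): stack=[3] mem=[0,0,0,0]
After op 2 (push 13): stack=[3,13] mem=[0,0,0,0]
After op 3 (RCL M3): stack=[3,13,0] mem=[0,0,0,0]
After op 4 (STO M0): stack=[3,13] mem=[0,0,0,0]
After op 5 (+): stack=[16] mem=[0,0,0,0]
After op 6 (dup): stack=[16,16] mem=[0,0,0,0]
After op 7 (pop): stack=[16] mem=[0,0,0,0]
After op 8 (push 10): stack=[16,10] mem=[0,0,0,0]
After op 9 (STO M3): stack=[16] mem=[0,0,0,10]
After op 10 (RCL M3): stack=[16,10] mem=[0,0,0,10]
After op 11 (STO M2): stack=[16] mem=[0,0,10,10]

Answer: 16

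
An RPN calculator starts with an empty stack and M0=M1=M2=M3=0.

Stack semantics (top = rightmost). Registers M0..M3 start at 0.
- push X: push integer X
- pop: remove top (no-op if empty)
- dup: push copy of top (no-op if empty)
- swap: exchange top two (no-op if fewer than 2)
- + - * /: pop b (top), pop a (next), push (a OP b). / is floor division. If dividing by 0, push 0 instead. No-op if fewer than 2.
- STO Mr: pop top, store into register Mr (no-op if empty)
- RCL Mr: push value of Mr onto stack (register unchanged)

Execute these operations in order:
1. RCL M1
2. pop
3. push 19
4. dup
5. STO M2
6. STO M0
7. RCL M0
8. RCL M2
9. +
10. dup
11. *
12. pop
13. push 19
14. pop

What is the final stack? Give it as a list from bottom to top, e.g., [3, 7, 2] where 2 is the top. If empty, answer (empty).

After op 1 (RCL M1): stack=[0] mem=[0,0,0,0]
After op 2 (pop): stack=[empty] mem=[0,0,0,0]
After op 3 (push 19): stack=[19] mem=[0,0,0,0]
After op 4 (dup): stack=[19,19] mem=[0,0,0,0]
After op 5 (STO M2): stack=[19] mem=[0,0,19,0]
After op 6 (STO M0): stack=[empty] mem=[19,0,19,0]
After op 7 (RCL M0): stack=[19] mem=[19,0,19,0]
After op 8 (RCL M2): stack=[19,19] mem=[19,0,19,0]
After op 9 (+): stack=[38] mem=[19,0,19,0]
After op 10 (dup): stack=[38,38] mem=[19,0,19,0]
After op 11 (*): stack=[1444] mem=[19,0,19,0]
After op 12 (pop): stack=[empty] mem=[19,0,19,0]
After op 13 (push 19): stack=[19] mem=[19,0,19,0]
After op 14 (pop): stack=[empty] mem=[19,0,19,0]

Answer: (empty)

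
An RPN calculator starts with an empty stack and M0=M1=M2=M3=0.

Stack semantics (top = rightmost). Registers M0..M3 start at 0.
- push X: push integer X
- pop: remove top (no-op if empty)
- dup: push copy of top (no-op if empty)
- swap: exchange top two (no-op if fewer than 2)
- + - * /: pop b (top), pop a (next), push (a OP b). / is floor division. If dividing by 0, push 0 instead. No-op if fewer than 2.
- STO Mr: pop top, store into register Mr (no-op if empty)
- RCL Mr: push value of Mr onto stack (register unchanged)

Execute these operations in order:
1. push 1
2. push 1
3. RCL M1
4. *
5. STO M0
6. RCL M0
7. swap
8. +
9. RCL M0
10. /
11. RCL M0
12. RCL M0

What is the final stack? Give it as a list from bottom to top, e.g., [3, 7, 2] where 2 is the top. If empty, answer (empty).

After op 1 (push 1): stack=[1] mem=[0,0,0,0]
After op 2 (push 1): stack=[1,1] mem=[0,0,0,0]
After op 3 (RCL M1): stack=[1,1,0] mem=[0,0,0,0]
After op 4 (*): stack=[1,0] mem=[0,0,0,0]
After op 5 (STO M0): stack=[1] mem=[0,0,0,0]
After op 6 (RCL M0): stack=[1,0] mem=[0,0,0,0]
After op 7 (swap): stack=[0,1] mem=[0,0,0,0]
After op 8 (+): stack=[1] mem=[0,0,0,0]
After op 9 (RCL M0): stack=[1,0] mem=[0,0,0,0]
After op 10 (/): stack=[0] mem=[0,0,0,0]
After op 11 (RCL M0): stack=[0,0] mem=[0,0,0,0]
After op 12 (RCL M0): stack=[0,0,0] mem=[0,0,0,0]

Answer: [0, 0, 0]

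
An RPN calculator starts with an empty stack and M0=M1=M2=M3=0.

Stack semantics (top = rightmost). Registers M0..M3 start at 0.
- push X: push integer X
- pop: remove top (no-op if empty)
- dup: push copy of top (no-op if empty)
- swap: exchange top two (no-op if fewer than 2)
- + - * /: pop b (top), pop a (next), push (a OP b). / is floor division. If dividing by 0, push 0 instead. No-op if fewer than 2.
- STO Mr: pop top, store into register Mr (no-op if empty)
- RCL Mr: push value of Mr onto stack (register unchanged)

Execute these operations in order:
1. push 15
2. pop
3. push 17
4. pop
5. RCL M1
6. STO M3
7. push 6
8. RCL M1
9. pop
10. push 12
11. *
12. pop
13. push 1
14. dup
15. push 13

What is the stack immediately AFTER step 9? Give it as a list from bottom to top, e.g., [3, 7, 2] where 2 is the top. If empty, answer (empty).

After op 1 (push 15): stack=[15] mem=[0,0,0,0]
After op 2 (pop): stack=[empty] mem=[0,0,0,0]
After op 3 (push 17): stack=[17] mem=[0,0,0,0]
After op 4 (pop): stack=[empty] mem=[0,0,0,0]
After op 5 (RCL M1): stack=[0] mem=[0,0,0,0]
After op 6 (STO M3): stack=[empty] mem=[0,0,0,0]
After op 7 (push 6): stack=[6] mem=[0,0,0,0]
After op 8 (RCL M1): stack=[6,0] mem=[0,0,0,0]
After op 9 (pop): stack=[6] mem=[0,0,0,0]

[6]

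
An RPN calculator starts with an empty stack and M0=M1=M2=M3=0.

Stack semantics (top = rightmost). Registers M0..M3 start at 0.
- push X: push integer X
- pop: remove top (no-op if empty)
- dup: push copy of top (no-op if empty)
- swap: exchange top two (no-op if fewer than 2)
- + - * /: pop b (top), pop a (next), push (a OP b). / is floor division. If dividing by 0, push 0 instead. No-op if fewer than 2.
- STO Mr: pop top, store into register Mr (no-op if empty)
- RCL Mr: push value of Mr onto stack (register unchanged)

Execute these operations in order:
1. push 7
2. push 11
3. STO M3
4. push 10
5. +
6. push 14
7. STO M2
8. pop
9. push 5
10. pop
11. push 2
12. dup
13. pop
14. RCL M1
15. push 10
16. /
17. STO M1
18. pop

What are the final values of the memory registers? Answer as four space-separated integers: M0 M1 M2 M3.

Answer: 0 0 14 11

Derivation:
After op 1 (push 7): stack=[7] mem=[0,0,0,0]
After op 2 (push 11): stack=[7,11] mem=[0,0,0,0]
After op 3 (STO M3): stack=[7] mem=[0,0,0,11]
After op 4 (push 10): stack=[7,10] mem=[0,0,0,11]
After op 5 (+): stack=[17] mem=[0,0,0,11]
After op 6 (push 14): stack=[17,14] mem=[0,0,0,11]
After op 7 (STO M2): stack=[17] mem=[0,0,14,11]
After op 8 (pop): stack=[empty] mem=[0,0,14,11]
After op 9 (push 5): stack=[5] mem=[0,0,14,11]
After op 10 (pop): stack=[empty] mem=[0,0,14,11]
After op 11 (push 2): stack=[2] mem=[0,0,14,11]
After op 12 (dup): stack=[2,2] mem=[0,0,14,11]
After op 13 (pop): stack=[2] mem=[0,0,14,11]
After op 14 (RCL M1): stack=[2,0] mem=[0,0,14,11]
After op 15 (push 10): stack=[2,0,10] mem=[0,0,14,11]
After op 16 (/): stack=[2,0] mem=[0,0,14,11]
After op 17 (STO M1): stack=[2] mem=[0,0,14,11]
After op 18 (pop): stack=[empty] mem=[0,0,14,11]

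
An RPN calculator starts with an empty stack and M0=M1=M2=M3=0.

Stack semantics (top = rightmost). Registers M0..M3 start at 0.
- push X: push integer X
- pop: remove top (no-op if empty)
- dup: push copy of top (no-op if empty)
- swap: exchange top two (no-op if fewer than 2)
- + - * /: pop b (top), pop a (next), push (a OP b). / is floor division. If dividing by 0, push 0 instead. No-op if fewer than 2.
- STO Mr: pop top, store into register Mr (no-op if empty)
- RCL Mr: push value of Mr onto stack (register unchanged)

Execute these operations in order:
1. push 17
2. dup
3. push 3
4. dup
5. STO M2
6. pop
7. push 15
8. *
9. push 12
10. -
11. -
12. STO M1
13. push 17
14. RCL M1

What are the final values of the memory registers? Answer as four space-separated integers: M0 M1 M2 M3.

After op 1 (push 17): stack=[17] mem=[0,0,0,0]
After op 2 (dup): stack=[17,17] mem=[0,0,0,0]
After op 3 (push 3): stack=[17,17,3] mem=[0,0,0,0]
After op 4 (dup): stack=[17,17,3,3] mem=[0,0,0,0]
After op 5 (STO M2): stack=[17,17,3] mem=[0,0,3,0]
After op 6 (pop): stack=[17,17] mem=[0,0,3,0]
After op 7 (push 15): stack=[17,17,15] mem=[0,0,3,0]
After op 8 (*): stack=[17,255] mem=[0,0,3,0]
After op 9 (push 12): stack=[17,255,12] mem=[0,0,3,0]
After op 10 (-): stack=[17,243] mem=[0,0,3,0]
After op 11 (-): stack=[-226] mem=[0,0,3,0]
After op 12 (STO M1): stack=[empty] mem=[0,-226,3,0]
After op 13 (push 17): stack=[17] mem=[0,-226,3,0]
After op 14 (RCL M1): stack=[17,-226] mem=[0,-226,3,0]

Answer: 0 -226 3 0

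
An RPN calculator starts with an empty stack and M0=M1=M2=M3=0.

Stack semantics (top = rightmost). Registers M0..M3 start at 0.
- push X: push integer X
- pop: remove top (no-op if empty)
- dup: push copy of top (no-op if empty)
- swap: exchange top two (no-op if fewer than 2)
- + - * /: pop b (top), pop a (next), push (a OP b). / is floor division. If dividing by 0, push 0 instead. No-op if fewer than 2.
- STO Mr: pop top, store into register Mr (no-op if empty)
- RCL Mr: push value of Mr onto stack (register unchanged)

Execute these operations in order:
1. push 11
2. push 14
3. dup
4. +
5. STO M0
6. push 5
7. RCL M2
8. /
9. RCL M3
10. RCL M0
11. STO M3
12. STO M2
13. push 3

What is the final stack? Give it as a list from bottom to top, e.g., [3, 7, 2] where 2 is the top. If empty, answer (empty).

After op 1 (push 11): stack=[11] mem=[0,0,0,0]
After op 2 (push 14): stack=[11,14] mem=[0,0,0,0]
After op 3 (dup): stack=[11,14,14] mem=[0,0,0,0]
After op 4 (+): stack=[11,28] mem=[0,0,0,0]
After op 5 (STO M0): stack=[11] mem=[28,0,0,0]
After op 6 (push 5): stack=[11,5] mem=[28,0,0,0]
After op 7 (RCL M2): stack=[11,5,0] mem=[28,0,0,0]
After op 8 (/): stack=[11,0] mem=[28,0,0,0]
After op 9 (RCL M3): stack=[11,0,0] mem=[28,0,0,0]
After op 10 (RCL M0): stack=[11,0,0,28] mem=[28,0,0,0]
After op 11 (STO M3): stack=[11,0,0] mem=[28,0,0,28]
After op 12 (STO M2): stack=[11,0] mem=[28,0,0,28]
After op 13 (push 3): stack=[11,0,3] mem=[28,0,0,28]

Answer: [11, 0, 3]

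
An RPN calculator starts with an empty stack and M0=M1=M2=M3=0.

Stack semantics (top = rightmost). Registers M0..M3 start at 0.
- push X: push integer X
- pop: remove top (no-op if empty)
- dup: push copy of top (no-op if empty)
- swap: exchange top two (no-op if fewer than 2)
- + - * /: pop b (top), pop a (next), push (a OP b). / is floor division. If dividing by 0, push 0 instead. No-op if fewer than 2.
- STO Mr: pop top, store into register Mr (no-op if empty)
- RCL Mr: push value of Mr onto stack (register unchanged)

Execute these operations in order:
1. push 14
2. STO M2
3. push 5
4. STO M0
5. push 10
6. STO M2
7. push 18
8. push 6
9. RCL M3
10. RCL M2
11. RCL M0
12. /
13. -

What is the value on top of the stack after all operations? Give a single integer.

After op 1 (push 14): stack=[14] mem=[0,0,0,0]
After op 2 (STO M2): stack=[empty] mem=[0,0,14,0]
After op 3 (push 5): stack=[5] mem=[0,0,14,0]
After op 4 (STO M0): stack=[empty] mem=[5,0,14,0]
After op 5 (push 10): stack=[10] mem=[5,0,14,0]
After op 6 (STO M2): stack=[empty] mem=[5,0,10,0]
After op 7 (push 18): stack=[18] mem=[5,0,10,0]
After op 8 (push 6): stack=[18,6] mem=[5,0,10,0]
After op 9 (RCL M3): stack=[18,6,0] mem=[5,0,10,0]
After op 10 (RCL M2): stack=[18,6,0,10] mem=[5,0,10,0]
After op 11 (RCL M0): stack=[18,6,0,10,5] mem=[5,0,10,0]
After op 12 (/): stack=[18,6,0,2] mem=[5,0,10,0]
After op 13 (-): stack=[18,6,-2] mem=[5,0,10,0]

Answer: -2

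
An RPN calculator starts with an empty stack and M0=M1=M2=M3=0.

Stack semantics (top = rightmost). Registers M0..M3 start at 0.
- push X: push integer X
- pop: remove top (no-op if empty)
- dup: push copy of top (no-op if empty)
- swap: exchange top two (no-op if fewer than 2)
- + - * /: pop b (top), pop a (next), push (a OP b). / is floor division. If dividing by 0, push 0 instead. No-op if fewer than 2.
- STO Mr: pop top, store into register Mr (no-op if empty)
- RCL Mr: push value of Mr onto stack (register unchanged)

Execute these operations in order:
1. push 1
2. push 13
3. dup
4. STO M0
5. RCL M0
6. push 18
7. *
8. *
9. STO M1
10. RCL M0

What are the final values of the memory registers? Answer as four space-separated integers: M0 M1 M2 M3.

After op 1 (push 1): stack=[1] mem=[0,0,0,0]
After op 2 (push 13): stack=[1,13] mem=[0,0,0,0]
After op 3 (dup): stack=[1,13,13] mem=[0,0,0,0]
After op 4 (STO M0): stack=[1,13] mem=[13,0,0,0]
After op 5 (RCL M0): stack=[1,13,13] mem=[13,0,0,0]
After op 6 (push 18): stack=[1,13,13,18] mem=[13,0,0,0]
After op 7 (*): stack=[1,13,234] mem=[13,0,0,0]
After op 8 (*): stack=[1,3042] mem=[13,0,0,0]
After op 9 (STO M1): stack=[1] mem=[13,3042,0,0]
After op 10 (RCL M0): stack=[1,13] mem=[13,3042,0,0]

Answer: 13 3042 0 0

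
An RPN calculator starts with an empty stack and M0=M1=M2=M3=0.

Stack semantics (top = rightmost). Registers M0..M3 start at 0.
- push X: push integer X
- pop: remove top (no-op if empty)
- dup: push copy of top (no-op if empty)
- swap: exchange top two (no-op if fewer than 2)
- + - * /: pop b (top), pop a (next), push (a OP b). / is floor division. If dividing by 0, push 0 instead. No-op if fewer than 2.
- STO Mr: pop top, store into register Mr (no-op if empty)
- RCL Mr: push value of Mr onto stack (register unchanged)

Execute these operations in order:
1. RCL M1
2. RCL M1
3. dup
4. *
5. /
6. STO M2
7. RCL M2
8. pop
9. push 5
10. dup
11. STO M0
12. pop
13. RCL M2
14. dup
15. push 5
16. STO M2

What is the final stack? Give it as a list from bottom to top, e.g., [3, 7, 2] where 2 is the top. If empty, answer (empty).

After op 1 (RCL M1): stack=[0] mem=[0,0,0,0]
After op 2 (RCL M1): stack=[0,0] mem=[0,0,0,0]
After op 3 (dup): stack=[0,0,0] mem=[0,0,0,0]
After op 4 (*): stack=[0,0] mem=[0,0,0,0]
After op 5 (/): stack=[0] mem=[0,0,0,0]
After op 6 (STO M2): stack=[empty] mem=[0,0,0,0]
After op 7 (RCL M2): stack=[0] mem=[0,0,0,0]
After op 8 (pop): stack=[empty] mem=[0,0,0,0]
After op 9 (push 5): stack=[5] mem=[0,0,0,0]
After op 10 (dup): stack=[5,5] mem=[0,0,0,0]
After op 11 (STO M0): stack=[5] mem=[5,0,0,0]
After op 12 (pop): stack=[empty] mem=[5,0,0,0]
After op 13 (RCL M2): stack=[0] mem=[5,0,0,0]
After op 14 (dup): stack=[0,0] mem=[5,0,0,0]
After op 15 (push 5): stack=[0,0,5] mem=[5,0,0,0]
After op 16 (STO M2): stack=[0,0] mem=[5,0,5,0]

Answer: [0, 0]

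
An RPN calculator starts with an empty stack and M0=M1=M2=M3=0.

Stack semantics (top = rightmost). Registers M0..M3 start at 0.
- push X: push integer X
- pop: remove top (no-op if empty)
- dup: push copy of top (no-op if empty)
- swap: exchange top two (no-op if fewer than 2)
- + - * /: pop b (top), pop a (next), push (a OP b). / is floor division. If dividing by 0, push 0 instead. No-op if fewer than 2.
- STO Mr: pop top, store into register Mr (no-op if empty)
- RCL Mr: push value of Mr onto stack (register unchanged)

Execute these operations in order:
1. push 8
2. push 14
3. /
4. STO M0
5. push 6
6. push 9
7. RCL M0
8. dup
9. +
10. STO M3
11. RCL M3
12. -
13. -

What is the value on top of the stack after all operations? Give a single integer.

Answer: -3

Derivation:
After op 1 (push 8): stack=[8] mem=[0,0,0,0]
After op 2 (push 14): stack=[8,14] mem=[0,0,0,0]
After op 3 (/): stack=[0] mem=[0,0,0,0]
After op 4 (STO M0): stack=[empty] mem=[0,0,0,0]
After op 5 (push 6): stack=[6] mem=[0,0,0,0]
After op 6 (push 9): stack=[6,9] mem=[0,0,0,0]
After op 7 (RCL M0): stack=[6,9,0] mem=[0,0,0,0]
After op 8 (dup): stack=[6,9,0,0] mem=[0,0,0,0]
After op 9 (+): stack=[6,9,0] mem=[0,0,0,0]
After op 10 (STO M3): stack=[6,9] mem=[0,0,0,0]
After op 11 (RCL M3): stack=[6,9,0] mem=[0,0,0,0]
After op 12 (-): stack=[6,9] mem=[0,0,0,0]
After op 13 (-): stack=[-3] mem=[0,0,0,0]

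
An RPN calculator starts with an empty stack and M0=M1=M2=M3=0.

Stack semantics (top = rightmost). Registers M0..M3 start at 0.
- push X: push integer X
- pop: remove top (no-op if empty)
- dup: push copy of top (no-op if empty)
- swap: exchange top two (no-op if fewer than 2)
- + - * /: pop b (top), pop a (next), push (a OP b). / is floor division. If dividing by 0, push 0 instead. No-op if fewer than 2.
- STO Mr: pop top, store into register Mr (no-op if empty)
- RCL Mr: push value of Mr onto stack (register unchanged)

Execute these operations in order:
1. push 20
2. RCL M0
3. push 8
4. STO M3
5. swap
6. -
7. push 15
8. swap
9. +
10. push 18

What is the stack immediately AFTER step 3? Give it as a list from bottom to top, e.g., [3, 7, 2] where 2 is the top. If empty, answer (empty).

After op 1 (push 20): stack=[20] mem=[0,0,0,0]
After op 2 (RCL M0): stack=[20,0] mem=[0,0,0,0]
After op 3 (push 8): stack=[20,0,8] mem=[0,0,0,0]

[20, 0, 8]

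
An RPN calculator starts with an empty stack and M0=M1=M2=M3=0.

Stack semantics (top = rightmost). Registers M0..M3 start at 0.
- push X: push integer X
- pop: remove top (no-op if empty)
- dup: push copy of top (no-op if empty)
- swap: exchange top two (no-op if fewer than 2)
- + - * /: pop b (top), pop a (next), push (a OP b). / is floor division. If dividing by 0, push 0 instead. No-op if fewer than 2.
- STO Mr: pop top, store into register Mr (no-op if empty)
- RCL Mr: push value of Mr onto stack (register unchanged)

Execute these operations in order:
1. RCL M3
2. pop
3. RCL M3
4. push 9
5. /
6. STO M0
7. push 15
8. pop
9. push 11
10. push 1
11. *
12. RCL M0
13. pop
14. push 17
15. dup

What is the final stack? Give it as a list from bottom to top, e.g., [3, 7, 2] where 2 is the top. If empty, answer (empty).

After op 1 (RCL M3): stack=[0] mem=[0,0,0,0]
After op 2 (pop): stack=[empty] mem=[0,0,0,0]
After op 3 (RCL M3): stack=[0] mem=[0,0,0,0]
After op 4 (push 9): stack=[0,9] mem=[0,0,0,0]
After op 5 (/): stack=[0] mem=[0,0,0,0]
After op 6 (STO M0): stack=[empty] mem=[0,0,0,0]
After op 7 (push 15): stack=[15] mem=[0,0,0,0]
After op 8 (pop): stack=[empty] mem=[0,0,0,0]
After op 9 (push 11): stack=[11] mem=[0,0,0,0]
After op 10 (push 1): stack=[11,1] mem=[0,0,0,0]
After op 11 (*): stack=[11] mem=[0,0,0,0]
After op 12 (RCL M0): stack=[11,0] mem=[0,0,0,0]
After op 13 (pop): stack=[11] mem=[0,0,0,0]
After op 14 (push 17): stack=[11,17] mem=[0,0,0,0]
After op 15 (dup): stack=[11,17,17] mem=[0,0,0,0]

Answer: [11, 17, 17]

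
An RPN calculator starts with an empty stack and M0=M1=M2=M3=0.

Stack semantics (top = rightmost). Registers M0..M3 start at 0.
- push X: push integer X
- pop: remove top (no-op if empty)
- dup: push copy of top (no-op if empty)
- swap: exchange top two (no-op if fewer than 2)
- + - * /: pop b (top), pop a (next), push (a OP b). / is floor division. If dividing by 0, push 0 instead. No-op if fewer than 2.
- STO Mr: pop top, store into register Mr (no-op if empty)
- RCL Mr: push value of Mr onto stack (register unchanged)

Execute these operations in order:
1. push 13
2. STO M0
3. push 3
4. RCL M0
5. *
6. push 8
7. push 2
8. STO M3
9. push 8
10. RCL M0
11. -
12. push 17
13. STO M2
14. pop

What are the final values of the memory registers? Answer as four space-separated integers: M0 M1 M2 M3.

Answer: 13 0 17 2

Derivation:
After op 1 (push 13): stack=[13] mem=[0,0,0,0]
After op 2 (STO M0): stack=[empty] mem=[13,0,0,0]
After op 3 (push 3): stack=[3] mem=[13,0,0,0]
After op 4 (RCL M0): stack=[3,13] mem=[13,0,0,0]
After op 5 (*): stack=[39] mem=[13,0,0,0]
After op 6 (push 8): stack=[39,8] mem=[13,0,0,0]
After op 7 (push 2): stack=[39,8,2] mem=[13,0,0,0]
After op 8 (STO M3): stack=[39,8] mem=[13,0,0,2]
After op 9 (push 8): stack=[39,8,8] mem=[13,0,0,2]
After op 10 (RCL M0): stack=[39,8,8,13] mem=[13,0,0,2]
After op 11 (-): stack=[39,8,-5] mem=[13,0,0,2]
After op 12 (push 17): stack=[39,8,-5,17] mem=[13,0,0,2]
After op 13 (STO M2): stack=[39,8,-5] mem=[13,0,17,2]
After op 14 (pop): stack=[39,8] mem=[13,0,17,2]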